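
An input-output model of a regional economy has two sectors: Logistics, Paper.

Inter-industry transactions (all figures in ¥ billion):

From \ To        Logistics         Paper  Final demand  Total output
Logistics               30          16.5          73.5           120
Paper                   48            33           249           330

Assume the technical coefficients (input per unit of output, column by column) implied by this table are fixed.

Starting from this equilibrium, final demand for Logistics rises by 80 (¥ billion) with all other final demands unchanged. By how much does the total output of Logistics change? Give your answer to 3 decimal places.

Δx_1 = 109.924

Technical coefficients a_ij = z_ij / X_j:
  a_11 = 30/120 = 0.25, a_21 = 48/120 = 0.40
  a_12 = 16.5/330 = 0.05, a_22 = 33/330 = 0.10
I − A =
  [   0.75    -0.05]
  [  -0.40     0.90]
det(I−A) = (0.75)(0.90) − (-0.05)(-0.40) = 0.6550
adj(I−A) = [[0.90, 0.05], [0.40, 0.75]]
(I − A)⁻¹ = adj(I−A) / det(I−A) ≈
  [   1.3740     0.0763]
  [   0.6107     1.1450]
Δx = (I − A)⁻¹ Δd with Δd having +80 in the Logistics component and 0 elsewhere.
So Δx_1 = L_11 · (+80), where L_11 = adj(I−A)_11 / det(I−A) = 0.90 / 0.6550.
Δx_1 = 0.90 × (+80) / 0.6550 = 72.00 / 0.6550 ≈ 109.924.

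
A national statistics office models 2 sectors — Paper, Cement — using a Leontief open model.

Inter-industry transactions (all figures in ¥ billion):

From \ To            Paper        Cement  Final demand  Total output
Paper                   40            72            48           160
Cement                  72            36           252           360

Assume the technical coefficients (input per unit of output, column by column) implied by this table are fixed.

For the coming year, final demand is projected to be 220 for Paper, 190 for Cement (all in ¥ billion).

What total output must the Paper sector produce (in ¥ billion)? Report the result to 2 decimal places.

Technical coefficients a_ij = z_ij / X_j:
  a_PP = 40/160 = 0.25, a_CP = 72/160 = 0.45
  a_PC = 72/360 = 0.20, a_CC = 36/360 = 0.10
I − A =
  [   0.75    -0.20]
  [  -0.45     0.90]
det(I−A) = (0.75)(0.90) − (-0.20)(-0.45) = 0.5850
adj(I−A) = [[0.90, 0.20], [0.45, 0.75]]
(I − A)⁻¹ = adj(I−A) / det(I−A) ≈
  [   1.5385     0.3419]
  [   0.7692     1.2821]
x = (I − A)⁻¹ d = adj(I−A)·d / det(I−A), with det(I−A) = 0.5850:
  x_P = (0.90·220 + 0.20·190) / 0.5850 = 236.00 / 0.5850 ≈ 403.42
  x_C = (0.45·220 + 0.75·190) / 0.5850 = 241.50 / 0.5850 ≈ 412.82

x_P = 403.42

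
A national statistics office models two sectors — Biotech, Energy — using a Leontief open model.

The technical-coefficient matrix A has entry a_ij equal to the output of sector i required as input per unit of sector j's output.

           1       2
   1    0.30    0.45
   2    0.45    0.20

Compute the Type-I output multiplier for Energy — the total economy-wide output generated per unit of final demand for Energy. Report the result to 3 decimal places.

m_2 = 3.217

I − A =
  [   0.70    -0.45]
  [  -0.45     0.80]
det(I−A) = (0.70)(0.80) − (-0.45)(-0.45) = 0.3575
adj(I−A) = [[0.80, 0.45], [0.45, 0.70]]
(I − A)⁻¹ = adj(I−A) / det(I−A) ≈
  [   2.2378     1.2587]
  [   1.2587     1.9580]
The output multiplier for sector j is the column-j sum of the Leontief inverse (I − A)⁻¹ = adj(I−A) / det(I−A).
Column 2 of adj(I−A): (0.45, 0.70); det(I−A) = 0.3575.
m_2 = (0.45 + 0.70) / 0.3575 = 1.15 / 0.3575 ≈ 3.217.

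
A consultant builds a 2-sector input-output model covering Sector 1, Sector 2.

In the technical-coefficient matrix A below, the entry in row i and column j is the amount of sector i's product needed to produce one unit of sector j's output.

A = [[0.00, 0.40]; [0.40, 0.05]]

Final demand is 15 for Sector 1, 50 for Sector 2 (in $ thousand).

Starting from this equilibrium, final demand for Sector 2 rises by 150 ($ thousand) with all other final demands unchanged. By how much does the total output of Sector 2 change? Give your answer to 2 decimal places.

I − A =
  [   1.00    -0.40]
  [  -0.40     0.95]
det(I−A) = (1.00)(0.95) − (-0.40)(-0.40) = 0.7900
adj(I−A) = [[0.95, 0.40], [0.40, 1.00]]
(I − A)⁻¹ = adj(I−A) / det(I−A) ≈
  [   1.2025     0.5063]
  [   0.5063     1.2658]
Δx = (I − A)⁻¹ Δd with Δd having +150 in the Sector 2 component and 0 elsewhere.
So Δx_2 = L_22 · (+150), where L_22 = adj(I−A)_22 / det(I−A) = 1.00 / 0.7900.
Δx_2 = 1.00 × (+150) / 0.7900 = 150.00 / 0.7900 ≈ 189.87.

Δx_2 = 189.87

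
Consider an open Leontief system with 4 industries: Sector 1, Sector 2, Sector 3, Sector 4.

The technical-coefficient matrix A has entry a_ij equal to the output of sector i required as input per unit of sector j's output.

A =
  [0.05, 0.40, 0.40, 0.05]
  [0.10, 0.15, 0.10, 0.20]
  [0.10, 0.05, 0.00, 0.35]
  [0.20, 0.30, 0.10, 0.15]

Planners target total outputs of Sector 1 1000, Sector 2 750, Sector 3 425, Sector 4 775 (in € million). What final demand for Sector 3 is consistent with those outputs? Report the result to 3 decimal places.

d_3 = 16.250

I − A =
  [   0.95    -0.40    -0.40    -0.05]
  [  -0.10     0.85    -0.10    -0.20]
  [  -0.10    -0.05     1.00    -0.35]
  [  -0.20    -0.30    -0.10     0.85]
d = (I − A) x:
  d_1 = (+0.95)·1000 + (-0.40)·750 + (-0.40)·425 + (-0.05)·775 = 441.250
  d_2 = (-0.10)·1000 + (+0.85)·750 + (-0.10)·425 + (-0.20)·775 = 340.000
  d_3 = (-0.10)·1000 + (-0.05)·750 + (+1.00)·425 + (-0.35)·775 = 16.250
  d_4 = (-0.20)·1000 + (-0.30)·750 + (-0.10)·425 + (+0.85)·775 = 191.250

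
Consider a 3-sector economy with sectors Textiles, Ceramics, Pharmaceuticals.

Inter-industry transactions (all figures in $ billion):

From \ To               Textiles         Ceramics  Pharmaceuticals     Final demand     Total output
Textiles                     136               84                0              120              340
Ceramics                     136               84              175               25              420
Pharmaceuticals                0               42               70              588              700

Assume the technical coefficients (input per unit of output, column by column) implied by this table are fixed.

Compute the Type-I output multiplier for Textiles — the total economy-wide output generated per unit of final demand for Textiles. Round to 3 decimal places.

m_T = 3.174

Technical coefficients a_ij = z_ij / X_j:
  a_TT = 136/340 = 0.40, a_CT = 136/340 = 0.40, a_PT = 0/340 = 0.00
  a_TC = 84/420 = 0.20, a_CC = 84/420 = 0.20, a_PC = 42/420 = 0.10
  a_TP = 0/700 = 0.00, a_CP = 175/700 = 0.25, a_PP = 70/700 = 0.10
I − A =
  [   0.60    -0.20     0.00]
  [  -0.40     0.80    -0.25]
  [   0.00    -0.10     0.90]
Cofactors of I−A, C_ij = (−1)^(i+j)·(minor ij) (rows/columns in the sector order above):
  C_11 = (0.80)(0.90) − (-0.25)(-0.10) = 0.6950
  C_12 = −[(-0.40)(0.90) − (-0.25)(0.00)] = 0.3600
  C_13 = (-0.40)(-0.10) − (0.80)(0.00) = 0.0400
  C_21 = −[(-0.20)(0.90) − (0.00)(-0.10)] = 0.1800
  C_22 = (0.60)(0.90) − (0.00)(0.00) = 0.5400
  C_23 = −[(0.60)(-0.10) − (-0.20)(0.00)] = 0.0600
  C_31 = (-0.20)(-0.25) − (0.00)(0.80) = 0.0500
  C_32 = −[(0.60)(-0.25) − (0.00)(-0.40)] = 0.1500
  C_33 = (0.60)(0.80) − (-0.20)(-0.40) = 0.4000
det(I−A) = Σ_j (I−A)_1j·C_1j = (0.60)(0.6950) + (-0.20)(0.3600) + (0.00)(0.0400) = 0.3450
adj(I−A) = Cᵀ =
  [ 0.6950   0.1800   0.0500]
  [ 0.3600   0.5400   0.1500]
  [ 0.0400   0.0600   0.4000]
(I − A)⁻¹ = adj(I−A) / det(I−A) ≈
  [   2.0145     0.5217     0.1449]
  [   1.0435     1.5652     0.4348]
  [   0.1159     0.1739     1.1594]
The output multiplier for sector j is the column-j sum of the Leontief inverse (I − A)⁻¹ = adj(I−A) / det(I−A).
Column T of adj(I−A): (0.6950, 0.3600, 0.0400); det(I−A) = 0.3450.
m_T = (0.6950 + 0.3600 + 0.0400) / 0.3450 = 1.095 / 0.3450 ≈ 3.174.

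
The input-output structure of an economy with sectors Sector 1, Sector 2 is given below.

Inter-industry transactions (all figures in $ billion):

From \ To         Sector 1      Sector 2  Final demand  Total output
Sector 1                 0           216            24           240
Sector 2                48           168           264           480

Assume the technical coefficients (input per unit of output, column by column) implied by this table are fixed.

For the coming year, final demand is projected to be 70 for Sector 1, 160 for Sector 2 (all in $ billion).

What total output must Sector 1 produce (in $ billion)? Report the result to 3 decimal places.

Technical coefficients a_ij = z_ij / X_j:
  a_11 = 0/240 = 0.00, a_21 = 48/240 = 0.20
  a_12 = 216/480 = 0.45, a_22 = 168/480 = 0.35
I − A =
  [   1.00    -0.45]
  [  -0.20     0.65]
det(I−A) = (1.00)(0.65) − (-0.45)(-0.20) = 0.5600
adj(I−A) = [[0.65, 0.45], [0.20, 1.00]]
(I − A)⁻¹ = adj(I−A) / det(I−A) ≈
  [   1.1607     0.8036]
  [   0.3571     1.7857]
x = (I − A)⁻¹ d = adj(I−A)·d / det(I−A), with det(I−A) = 0.5600:
  x_1 = (0.65·70 + 0.45·160) / 0.5600 = 117.50 / 0.5600 ≈ 209.821
  x_2 = (0.20·70 + 1.00·160) / 0.5600 = 174.00 / 0.5600 ≈ 310.714

x_1 = 209.821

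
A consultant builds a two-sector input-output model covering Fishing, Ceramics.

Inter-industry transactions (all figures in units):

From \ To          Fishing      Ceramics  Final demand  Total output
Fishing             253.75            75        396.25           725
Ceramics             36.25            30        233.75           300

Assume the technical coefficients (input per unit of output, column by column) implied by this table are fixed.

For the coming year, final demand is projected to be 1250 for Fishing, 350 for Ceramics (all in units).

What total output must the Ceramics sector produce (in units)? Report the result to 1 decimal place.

Technical coefficients a_ij = z_ij / X_j:
  a_FF = 253.75/725 = 0.35, a_CF = 36.25/725 = 0.05
  a_FC = 75/300 = 0.25, a_CC = 30/300 = 0.10
I − A =
  [   0.65    -0.25]
  [  -0.05     0.90]
det(I−A) = (0.65)(0.90) − (-0.25)(-0.05) = 0.5725
adj(I−A) = [[0.90, 0.25], [0.05, 0.65]]
(I − A)⁻¹ = adj(I−A) / det(I−A) ≈
  [   1.5721     0.4367]
  [   0.0873     1.1354]
x = (I − A)⁻¹ d = adj(I−A)·d / det(I−A), with det(I−A) = 0.5725:
  x_F = (0.90·1250 + 0.25·350) / 0.5725 = 1212.50 / 0.5725 ≈ 2117.9
  x_C = (0.05·1250 + 0.65·350) / 0.5725 = 290.00 / 0.5725 ≈ 506.6

x_C = 506.6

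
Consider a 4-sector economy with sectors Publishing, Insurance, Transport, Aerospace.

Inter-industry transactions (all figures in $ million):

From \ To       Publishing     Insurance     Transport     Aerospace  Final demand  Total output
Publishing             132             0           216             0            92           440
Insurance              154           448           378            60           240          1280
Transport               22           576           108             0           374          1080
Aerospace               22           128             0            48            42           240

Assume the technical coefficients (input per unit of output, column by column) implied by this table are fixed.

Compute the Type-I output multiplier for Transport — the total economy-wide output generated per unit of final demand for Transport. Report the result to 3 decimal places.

m_T = 3.836

Technical coefficients a_ij = z_ij / X_j:
  a_PP = 132/440 = 0.30, a_IP = 154/440 = 0.35, a_TP = 22/440 = 0.05, a_AP = 22/440 = 0.05
  a_PI = 0/1280 = 0.00, a_II = 448/1280 = 0.35, a_TI = 576/1280 = 0.45, a_AI = 128/1280 = 0.10
  a_PT = 216/1080 = 0.20, a_IT = 378/1080 = 0.35, a_TT = 108/1080 = 0.10, a_AT = 0/1080 = 0.00
  a_PA = 0/240 = 0.00, a_IA = 60/240 = 0.25, a_TA = 0/240 = 0.00, a_AA = 48/240 = 0.20
I − A =
  [   0.70     0.00    -0.20     0.00]
  [  -0.35     0.65    -0.35    -0.25]
  [  -0.05    -0.45     0.90     0.00]
  [  -0.05    -0.10     0.00     0.80]
Compute the cofactors C_ij = (−1)^(i+j)·(3×3 minor ij) of I−A; the adjugate is their transpose:
adj(I−A) = Cᵀ =
  [ 0.319500   0.072000   0.099000   0.022500]
  [ 0.277250   0.496000   0.254500   0.155000]
  [ 0.156375   0.252000   0.346500   0.078750]
  [ 0.054625   0.066500   0.038000   0.261250]
det(I−A) = Σ_j (I−A)_1j·C_1j = (0.70)(0.319500) + (0.00)(0.277250) + (-0.20)(0.156375) + (0.00)(0.054625) = 0.192375
(I − A)⁻¹ = adj(I−A) / det(I−A) ≈
  [   1.6608     0.3743     0.5146     0.1170]
  [   1.4412     2.5783     1.3229     0.8057]
  [   0.8129     1.3099     1.8012     0.4094]
  [   0.2840     0.3457     0.1975     1.3580]
The output multiplier for sector j is the column-j sum of the Leontief inverse (I − A)⁻¹ = adj(I−A) / det(I−A).
Column T of adj(I−A): (0.099000, 0.254500, 0.346500, 0.038000); det(I−A) = 0.192375.
m_T = (0.099000 + 0.254500 + 0.346500 + 0.038000) / 0.192375 = 0.738 / 0.192375 ≈ 3.836.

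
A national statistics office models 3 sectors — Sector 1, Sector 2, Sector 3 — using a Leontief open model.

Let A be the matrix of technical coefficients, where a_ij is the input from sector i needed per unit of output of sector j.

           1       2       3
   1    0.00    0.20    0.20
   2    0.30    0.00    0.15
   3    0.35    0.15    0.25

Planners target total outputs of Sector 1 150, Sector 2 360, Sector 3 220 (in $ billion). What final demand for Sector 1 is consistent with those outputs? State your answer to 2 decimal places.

d_1 = 34.00

I − A =
  [   1.00    -0.20    -0.20]
  [  -0.30     1.00    -0.15]
  [  -0.35    -0.15     0.75]
d = (I − A) x:
  d_1 = (+1.00)·150 + (-0.20)·360 + (-0.20)·220 = 34.00
  d_2 = (-0.30)·150 + (+1.00)·360 + (-0.15)·220 = 282.00
  d_3 = (-0.35)·150 + (-0.15)·360 + (+0.75)·220 = 58.50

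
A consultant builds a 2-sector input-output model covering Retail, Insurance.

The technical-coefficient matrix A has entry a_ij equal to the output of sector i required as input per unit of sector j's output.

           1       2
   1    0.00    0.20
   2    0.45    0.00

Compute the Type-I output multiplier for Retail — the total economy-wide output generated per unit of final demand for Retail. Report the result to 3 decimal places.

m_1 = 1.593

I − A =
  [   1.00    -0.20]
  [  -0.45     1.00]
det(I−A) = (1.00)(1.00) − (-0.20)(-0.45) = 0.9100
adj(I−A) = [[1.00, 0.20], [0.45, 1.00]]
(I − A)⁻¹ = adj(I−A) / det(I−A) ≈
  [   1.0989     0.2198]
  [   0.4945     1.0989]
The output multiplier for sector j is the column-j sum of the Leontief inverse (I − A)⁻¹ = adj(I−A) / det(I−A).
Column 1 of adj(I−A): (1.00, 0.45); det(I−A) = 0.9100.
m_1 = (1.00 + 0.45) / 0.9100 = 1.45 / 0.9100 ≈ 1.593.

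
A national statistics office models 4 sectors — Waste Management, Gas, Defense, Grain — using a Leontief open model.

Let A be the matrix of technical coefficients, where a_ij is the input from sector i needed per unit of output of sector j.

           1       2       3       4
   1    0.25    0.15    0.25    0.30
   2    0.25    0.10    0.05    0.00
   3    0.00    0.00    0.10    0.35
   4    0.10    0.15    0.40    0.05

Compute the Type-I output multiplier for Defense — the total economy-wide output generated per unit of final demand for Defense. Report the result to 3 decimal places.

I − A =
  [   0.75    -0.15    -0.25    -0.30]
  [  -0.25     0.90    -0.05     0.00]
  [   0.00     0.00     0.90    -0.35]
  [  -0.10    -0.15    -0.40     0.95]
Compute the cofactors C_ij = (−1)^(i+j)·(3×3 minor ij) of I−A; the adjugate is their transpose:
adj(I−A) = Cᵀ =
  [ 0.640875   0.160875   0.331125   0.324375]
  [ 0.180500   0.500500   0.123500   0.102500]
  [ 0.044625   0.044625   0.567375   0.223125]
  [ 0.114750   0.114750   0.293250   0.573750]
det(I−A) = Σ_j (I−A)_1j·C_1j = (0.75)(0.640875) + (-0.15)(0.180500) + (-0.25)(0.044625) + (-0.30)(0.114750) = 0.4080
(I − A)⁻¹ = adj(I−A) / det(I−A) ≈
  [   1.5708     0.3943     0.8116     0.7950]
  [   0.4424     1.2267     0.3027     0.2512]
  [   0.1094     0.1094     1.3906     0.5469]
  [   0.2813     0.2813     0.7188     1.4063]
The output multiplier for sector j is the column-j sum of the Leontief inverse (I − A)⁻¹ = adj(I−A) / det(I−A).
Column 3 of adj(I−A): (0.331125, 0.123500, 0.567375, 0.293250); det(I−A) = 0.4080.
m_3 = (0.331125 + 0.123500 + 0.567375 + 0.293250) / 0.4080 = 1.31525 / 0.4080 ≈ 3.224.

m_3 = 3.224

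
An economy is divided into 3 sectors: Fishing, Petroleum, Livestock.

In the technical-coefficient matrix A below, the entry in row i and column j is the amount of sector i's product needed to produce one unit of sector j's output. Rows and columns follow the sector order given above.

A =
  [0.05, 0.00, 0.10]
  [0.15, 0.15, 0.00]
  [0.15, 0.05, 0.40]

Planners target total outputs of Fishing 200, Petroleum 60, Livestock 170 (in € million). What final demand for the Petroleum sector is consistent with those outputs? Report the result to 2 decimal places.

I − A =
  [   0.95     0.00    -0.10]
  [  -0.15     0.85     0.00]
  [  -0.15    -0.05     0.60]
d = (I − A) x:
  d_F = (+0.95)·200 + (+0.00)·60 + (-0.10)·170 = 173.00
  d_P = (-0.15)·200 + (+0.85)·60 + (+0.00)·170 = 21.00
  d_L = (-0.15)·200 + (-0.05)·60 + (+0.60)·170 = 69.00

d_P = 21.00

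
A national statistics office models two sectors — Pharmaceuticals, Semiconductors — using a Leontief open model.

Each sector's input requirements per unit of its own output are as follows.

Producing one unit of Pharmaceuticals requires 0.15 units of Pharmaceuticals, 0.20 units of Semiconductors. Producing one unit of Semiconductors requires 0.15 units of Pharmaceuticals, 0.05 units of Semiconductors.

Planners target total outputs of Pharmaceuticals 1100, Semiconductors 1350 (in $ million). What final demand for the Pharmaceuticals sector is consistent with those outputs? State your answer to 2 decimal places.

I − A =
  [   0.85    -0.15]
  [  -0.20     0.95]
d = (I − A) x:
  d_P = (+0.85)·1100 + (-0.15)·1350 = 732.50
  d_S = (-0.20)·1100 + (+0.95)·1350 = 1062.50

d_P = 732.50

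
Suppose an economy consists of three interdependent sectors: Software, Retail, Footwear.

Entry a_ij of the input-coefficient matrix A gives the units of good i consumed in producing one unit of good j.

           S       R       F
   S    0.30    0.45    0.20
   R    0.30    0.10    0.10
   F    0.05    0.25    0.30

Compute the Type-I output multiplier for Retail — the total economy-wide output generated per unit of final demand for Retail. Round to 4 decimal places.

m_R = 3.4434

I − A =
  [   0.70    -0.45    -0.20]
  [  -0.30     0.90    -0.10]
  [  -0.05    -0.25     0.70]
Cofactors of I−A, C_ij = (−1)^(i+j)·(minor ij) (rows/columns in the sector order above):
  C_11 = (0.90)(0.70) − (-0.10)(-0.25) = 0.6050
  C_12 = −[(-0.30)(0.70) − (-0.10)(-0.05)] = 0.2150
  C_13 = (-0.30)(-0.25) − (0.90)(-0.05) = 0.1200
  C_21 = −[(-0.45)(0.70) − (-0.20)(-0.25)] = 0.3650
  C_22 = (0.70)(0.70) − (-0.20)(-0.05) = 0.4800
  C_23 = −[(0.70)(-0.25) − (-0.45)(-0.05)] = 0.1975
  C_31 = (-0.45)(-0.10) − (-0.20)(0.90) = 0.2250
  C_32 = −[(0.70)(-0.10) − (-0.20)(-0.30)] = 0.1300
  C_33 = (0.70)(0.90) − (-0.45)(-0.30) = 0.4950
det(I−A) = Σ_j (I−A)_1j·C_1j = (0.70)(0.6050) + (-0.45)(0.2150) + (-0.20)(0.1200) = 0.30275
adj(I−A) = Cᵀ =
  [ 0.6050   0.3650   0.2250]
  [ 0.2150   0.4800   0.1300]
  [ 0.1200   0.1975   0.4950]
(I − A)⁻¹ = adj(I−A) / det(I−A) ≈
  [   1.99835     1.20562     0.74319]
  [   0.71016     1.58547     0.42940]
  [   0.39637     0.65235     1.63501]
The output multiplier for sector j is the column-j sum of the Leontief inverse (I − A)⁻¹ = adj(I−A) / det(I−A).
Column R of adj(I−A): (0.3650, 0.4800, 0.1975); det(I−A) = 0.30275.
m_R = (0.3650 + 0.4800 + 0.1975) / 0.30275 = 1.0425 / 0.30275 ≈ 3.4434.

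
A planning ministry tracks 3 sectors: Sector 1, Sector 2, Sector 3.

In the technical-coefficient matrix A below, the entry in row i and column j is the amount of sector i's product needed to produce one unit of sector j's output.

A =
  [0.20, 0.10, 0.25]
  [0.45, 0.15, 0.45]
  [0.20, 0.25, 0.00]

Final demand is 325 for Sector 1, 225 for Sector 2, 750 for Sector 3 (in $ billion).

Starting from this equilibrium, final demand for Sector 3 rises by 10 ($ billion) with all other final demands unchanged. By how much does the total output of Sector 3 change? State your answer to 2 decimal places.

I − A =
  [   0.80    -0.10    -0.25]
  [  -0.45     0.85    -0.45]
  [  -0.20    -0.25     1.00]
Cofactors of I−A, C_ij = (−1)^(i+j)·(minor ij) (rows/columns in the sector order above):
  C_11 = (0.85)(1.00) − (-0.45)(-0.25) = 0.7375
  C_12 = −[(-0.45)(1.00) − (-0.45)(-0.20)] = 0.5400
  C_13 = (-0.45)(-0.25) − (0.85)(-0.20) = 0.2825
  C_21 = −[(-0.10)(1.00) − (-0.25)(-0.25)] = 0.1625
  C_22 = (0.80)(1.00) − (-0.25)(-0.20) = 0.7500
  C_23 = −[(0.80)(-0.25) − (-0.10)(-0.20)] = 0.2200
  C_31 = (-0.10)(-0.45) − (-0.25)(0.85) = 0.2575
  C_32 = −[(0.80)(-0.45) − (-0.25)(-0.45)] = 0.4725
  C_33 = (0.80)(0.85) − (-0.10)(-0.45) = 0.6350
det(I−A) = Σ_j (I−A)_1j·C_1j = (0.80)(0.7375) + (-0.10)(0.5400) + (-0.25)(0.2825) = 0.465375
adj(I−A) = Cᵀ =
  [ 0.7375   0.1625   0.2575]
  [ 0.5400   0.7500   0.4725]
  [ 0.2825   0.2200   0.6350]
(I − A)⁻¹ = adj(I−A) / det(I−A) ≈
  [   1.5847     0.3492     0.5533]
  [   1.1604     1.6116     1.0153]
  [   0.6070     0.4727     1.3645]
Δx = (I − A)⁻¹ Δd with Δd having +10 in the Sector 3 component and 0 elsewhere.
So Δx_3 = L_33 · (+10), where L_33 = adj(I−A)_33 / det(I−A) = 0.6350 / 0.465375.
Δx_3 = 0.6350 × (+10) / 0.465375 = 6.35 / 0.465375 ≈ 13.64.

Δx_3 = 13.64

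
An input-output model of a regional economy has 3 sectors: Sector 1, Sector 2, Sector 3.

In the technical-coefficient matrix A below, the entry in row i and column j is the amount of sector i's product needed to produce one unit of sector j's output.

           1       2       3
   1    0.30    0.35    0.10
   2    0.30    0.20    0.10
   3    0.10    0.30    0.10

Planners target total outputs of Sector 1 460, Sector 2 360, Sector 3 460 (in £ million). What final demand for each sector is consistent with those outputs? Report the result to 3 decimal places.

d_1 = 150.000, d_2 = 104.000, d_3 = 260.000

I − A =
  [   0.70    -0.35    -0.10]
  [  -0.30     0.80    -0.10]
  [  -0.10    -0.30     0.90]
d = (I − A) x:
  d_1 = (+0.70)·460 + (-0.35)·360 + (-0.10)·460 = 150.000
  d_2 = (-0.30)·460 + (+0.80)·360 + (-0.10)·460 = 104.000
  d_3 = (-0.10)·460 + (-0.30)·360 + (+0.90)·460 = 260.000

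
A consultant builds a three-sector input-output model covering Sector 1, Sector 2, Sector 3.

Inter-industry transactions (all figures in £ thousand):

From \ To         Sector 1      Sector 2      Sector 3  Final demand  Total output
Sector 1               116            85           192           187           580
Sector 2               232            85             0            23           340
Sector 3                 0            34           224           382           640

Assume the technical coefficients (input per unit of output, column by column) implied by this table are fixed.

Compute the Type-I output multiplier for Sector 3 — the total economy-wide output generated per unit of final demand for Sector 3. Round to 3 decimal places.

m_3 = 2.700

Technical coefficients a_ij = z_ij / X_j:
  a_11 = 116/580 = 0.20, a_21 = 232/580 = 0.40, a_31 = 0/580 = 0.00
  a_12 = 85/340 = 0.25, a_22 = 85/340 = 0.25, a_32 = 34/340 = 0.10
  a_13 = 192/640 = 0.30, a_23 = 0/640 = 0.00, a_33 = 224/640 = 0.35
I − A =
  [   0.80    -0.25    -0.30]
  [  -0.40     0.75     0.00]
  [   0.00    -0.10     0.65]
Cofactors of I−A, C_ij = (−1)^(i+j)·(minor ij) (rows/columns in the sector order above):
  C_11 = (0.75)(0.65) − (0.00)(-0.10) = 0.4875
  C_12 = −[(-0.40)(0.65) − (0.00)(0.00)] = 0.2600
  C_13 = (-0.40)(-0.10) − (0.75)(0.00) = 0.0400
  C_21 = −[(-0.25)(0.65) − (-0.30)(-0.10)] = 0.1925
  C_22 = (0.80)(0.65) − (-0.30)(0.00) = 0.5200
  C_23 = −[(0.80)(-0.10) − (-0.25)(0.00)] = 0.0800
  C_31 = (-0.25)(0.00) − (-0.30)(0.75) = 0.2250
  C_32 = −[(0.80)(0.00) − (-0.30)(-0.40)] = 0.1200
  C_33 = (0.80)(0.75) − (-0.25)(-0.40) = 0.5000
det(I−A) = Σ_j (I−A)_1j·C_1j = (0.80)(0.4875) + (-0.25)(0.2600) + (-0.30)(0.0400) = 0.3130
adj(I−A) = Cᵀ =
  [ 0.4875   0.1925   0.2250]
  [ 0.2600   0.5200   0.1200]
  [ 0.0400   0.0800   0.5000]
(I − A)⁻¹ = adj(I−A) / det(I−A) ≈
  [   1.5575     0.6150     0.7188]
  [   0.8307     1.6613     0.3834]
  [   0.1278     0.2556     1.5974]
The output multiplier for sector j is the column-j sum of the Leontief inverse (I − A)⁻¹ = adj(I−A) / det(I−A).
Column 3 of adj(I−A): (0.2250, 0.1200, 0.5000); det(I−A) = 0.3130.
m_3 = (0.2250 + 0.1200 + 0.5000) / 0.3130 = 0.845 / 0.3130 ≈ 2.700.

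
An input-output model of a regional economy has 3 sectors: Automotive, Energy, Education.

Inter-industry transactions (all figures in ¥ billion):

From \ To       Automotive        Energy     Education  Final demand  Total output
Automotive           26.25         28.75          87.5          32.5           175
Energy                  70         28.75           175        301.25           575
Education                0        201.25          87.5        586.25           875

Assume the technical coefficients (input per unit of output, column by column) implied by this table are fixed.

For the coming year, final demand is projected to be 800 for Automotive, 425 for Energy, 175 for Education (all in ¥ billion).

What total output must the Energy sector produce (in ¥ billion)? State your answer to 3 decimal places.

Technical coefficients a_ij = z_ij / X_j:
  a_11 = 26.25/175 = 0.15, a_21 = 70/175 = 0.40, a_31 = 0/175 = 0.00
  a_12 = 28.75/575 = 0.05, a_22 = 28.75/575 = 0.05, a_32 = 201.25/575 = 0.35
  a_13 = 87.5/875 = 0.10, a_23 = 175/875 = 0.20, a_33 = 87.5/875 = 0.10
I − A =
  [   0.85    -0.05    -0.10]
  [  -0.40     0.95    -0.20]
  [   0.00    -0.35     0.90]
Cofactors of I−A, C_ij = (−1)^(i+j)·(minor ij) (rows/columns in the sector order above):
  C_11 = (0.95)(0.90) − (-0.20)(-0.35) = 0.7850
  C_12 = −[(-0.40)(0.90) − (-0.20)(0.00)] = 0.3600
  C_13 = (-0.40)(-0.35) − (0.95)(0.00) = 0.1400
  C_21 = −[(-0.05)(0.90) − (-0.10)(-0.35)] = 0.0800
  C_22 = (0.85)(0.90) − (-0.10)(0.00) = 0.7650
  C_23 = −[(0.85)(-0.35) − (-0.05)(0.00)] = 0.2975
  C_31 = (-0.05)(-0.20) − (-0.10)(0.95) = 0.1050
  C_32 = −[(0.85)(-0.20) − (-0.10)(-0.40)] = 0.2100
  C_33 = (0.85)(0.95) − (-0.05)(-0.40) = 0.7875
det(I−A) = Σ_j (I−A)_1j·C_1j = (0.85)(0.7850) + (-0.05)(0.3600) + (-0.10)(0.1400) = 0.63525
adj(I−A) = Cᵀ =
  [ 0.7850   0.0800   0.1050]
  [ 0.3600   0.7650   0.2100]
  [ 0.1400   0.2975   0.7875]
(I − A)⁻¹ = adj(I−A) / det(I−A) ≈
  [   1.2357     0.1259     0.1653]
  [   0.5667     1.2043     0.3306]
  [   0.2204     0.4683     1.2397]
x = (I − A)⁻¹ d = adj(I−A)·d / det(I−A), with det(I−A) = 0.63525:
  x_1 = (0.7850·800 + 0.0800·425 + 0.1050·175) / 0.63525 = 680.375 / 0.63525 ≈ 1071.035
  x_2 = (0.3600·800 + 0.7650·425 + 0.2100·175) / 0.63525 = 649.875 / 0.63525 ≈ 1023.022
  x_3 = (0.1400·800 + 0.2975·425 + 0.7875·175) / 0.63525 = 376.25 / 0.63525 ≈ 592.287

x_2 = 1023.022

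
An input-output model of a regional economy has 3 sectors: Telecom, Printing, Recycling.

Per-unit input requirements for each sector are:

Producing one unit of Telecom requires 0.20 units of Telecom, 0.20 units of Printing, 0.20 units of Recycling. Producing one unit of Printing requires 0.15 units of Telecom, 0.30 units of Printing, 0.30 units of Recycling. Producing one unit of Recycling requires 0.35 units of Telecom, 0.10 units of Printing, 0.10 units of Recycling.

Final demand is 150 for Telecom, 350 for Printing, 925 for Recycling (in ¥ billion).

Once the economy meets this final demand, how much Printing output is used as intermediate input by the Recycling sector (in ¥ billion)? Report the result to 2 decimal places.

I − A =
  [   0.80    -0.15    -0.35]
  [  -0.20     0.70    -0.10]
  [  -0.20    -0.30     0.90]
Cofactors of I−A, C_ij = (−1)^(i+j)·(minor ij) (rows/columns in the sector order above):
  C_11 = (0.70)(0.90) − (-0.10)(-0.30) = 0.6000
  C_12 = −[(-0.20)(0.90) − (-0.10)(-0.20)] = 0.2000
  C_13 = (-0.20)(-0.30) − (0.70)(-0.20) = 0.2000
  C_21 = −[(-0.15)(0.90) − (-0.35)(-0.30)] = 0.2400
  C_22 = (0.80)(0.90) − (-0.35)(-0.20) = 0.6500
  C_23 = −[(0.80)(-0.30) − (-0.15)(-0.20)] = 0.2700
  C_31 = (-0.15)(-0.10) − (-0.35)(0.70) = 0.2600
  C_32 = −[(0.80)(-0.10) − (-0.35)(-0.20)] = 0.1500
  C_33 = (0.80)(0.70) − (-0.15)(-0.20) = 0.5300
det(I−A) = Σ_j (I−A)_1j·C_1j = (0.80)(0.6000) + (-0.15)(0.2000) + (-0.35)(0.2000) = 0.3800
adj(I−A) = Cᵀ =
  [ 0.6000   0.2400   0.2600]
  [ 0.2000   0.6500   0.1500]
  [ 0.2000   0.2700   0.5300]
(I − A)⁻¹ = adj(I−A) / det(I−A) ≈
  [   1.5789     0.6316     0.6842]
  [   0.5263     1.7105     0.3947]
  [   0.5263     0.7105     1.3947]
First solve x = (I − A)⁻¹ d = adj(I−A)·d / det(I−A); in particular x_R = (0.2000·150 + 0.2700·350 + 0.5300·925) / 0.3800 = 614.75 / 0.3800 ≈ 1617.7632.
Intermediate flow from P to R: z_PR = a_PR · x_R = 0.10 × 614.75 / 0.3800 = 61.475 / 0.3800 ≈ 161.78.

z_PR = 161.78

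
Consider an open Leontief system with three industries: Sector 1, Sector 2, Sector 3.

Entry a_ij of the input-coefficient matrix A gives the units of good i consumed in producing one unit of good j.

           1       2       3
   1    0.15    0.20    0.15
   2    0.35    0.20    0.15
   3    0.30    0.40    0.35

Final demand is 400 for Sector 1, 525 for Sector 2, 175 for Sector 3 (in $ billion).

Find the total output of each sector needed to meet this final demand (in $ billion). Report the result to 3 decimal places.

x_1 = 1109.123, x_2 = 1455.948, x_3 = 1677.102

I − A =
  [   0.85    -0.20    -0.15]
  [  -0.35     0.80    -0.15]
  [  -0.30    -0.40     0.65]
Cofactors of I−A, C_ij = (−1)^(i+j)·(minor ij) (rows/columns in the sector order above):
  C_11 = (0.80)(0.65) − (-0.15)(-0.40) = 0.4600
  C_12 = −[(-0.35)(0.65) − (-0.15)(-0.30)] = 0.2725
  C_13 = (-0.35)(-0.40) − (0.80)(-0.30) = 0.3800
  C_21 = −[(-0.20)(0.65) − (-0.15)(-0.40)] = 0.1900
  C_22 = (0.85)(0.65) − (-0.15)(-0.30) = 0.5075
  C_23 = −[(0.85)(-0.40) − (-0.20)(-0.30)] = 0.4000
  C_31 = (-0.20)(-0.15) − (-0.15)(0.80) = 0.1500
  C_32 = −[(0.85)(-0.15) − (-0.15)(-0.35)] = 0.1800
  C_33 = (0.85)(0.80) − (-0.20)(-0.35) = 0.6100
det(I−A) = Σ_j (I−A)_1j·C_1j = (0.85)(0.4600) + (-0.20)(0.2725) + (-0.15)(0.3800) = 0.2795
adj(I−A) = Cᵀ =
  [ 0.4600   0.1900   0.1500]
  [ 0.2725   0.5075   0.1800]
  [ 0.3800   0.4000   0.6100]
(I − A)⁻¹ = adj(I−A) / det(I−A) ≈
  [   1.6458     0.6798     0.5367]
  [   0.9750     1.8157     0.6440]
  [   1.3596     1.4311     2.1825]
x = (I − A)⁻¹ d = adj(I−A)·d / det(I−A), with det(I−A) = 0.2795:
  x_1 = (0.4600·400 + 0.1900·525 + 0.1500·175) / 0.2795 = 310.00 / 0.2795 ≈ 1109.123
  x_2 = (0.2725·400 + 0.5075·525 + 0.1800·175) / 0.2795 = 406.9375 / 0.2795 ≈ 1455.948
  x_3 = (0.3800·400 + 0.4000·525 + 0.6100·175) / 0.2795 = 468.75 / 0.2795 ≈ 1677.102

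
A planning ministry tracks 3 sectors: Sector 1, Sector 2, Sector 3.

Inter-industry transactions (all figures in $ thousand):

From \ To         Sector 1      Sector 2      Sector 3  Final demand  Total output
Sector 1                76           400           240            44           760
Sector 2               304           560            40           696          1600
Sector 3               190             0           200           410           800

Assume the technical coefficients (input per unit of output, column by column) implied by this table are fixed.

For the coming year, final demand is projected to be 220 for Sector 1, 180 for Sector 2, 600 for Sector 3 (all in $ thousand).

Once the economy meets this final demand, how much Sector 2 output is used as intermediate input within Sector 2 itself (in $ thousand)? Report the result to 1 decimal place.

z_22 = 309.5

Technical coefficients a_ij = z_ij / X_j:
  a_11 = 76/760 = 0.10, a_21 = 304/760 = 0.40, a_31 = 190/760 = 0.25
  a_12 = 400/1600 = 0.25, a_22 = 560/1600 = 0.35, a_32 = 0/1600 = 0.00
  a_13 = 240/800 = 0.30, a_23 = 40/800 = 0.05, a_33 = 200/800 = 0.25
I − A =
  [   0.90    -0.25    -0.30]
  [  -0.40     0.65    -0.05]
  [  -0.25     0.00     0.75]
Cofactors of I−A, C_ij = (−1)^(i+j)·(minor ij) (rows/columns in the sector order above):
  C_11 = (0.65)(0.75) − (-0.05)(0.00) = 0.4875
  C_12 = −[(-0.40)(0.75) − (-0.05)(-0.25)] = 0.3125
  C_13 = (-0.40)(0.00) − (0.65)(-0.25) = 0.1625
  C_21 = −[(-0.25)(0.75) − (-0.30)(0.00)] = 0.1875
  C_22 = (0.90)(0.75) − (-0.30)(-0.25) = 0.6000
  C_23 = −[(0.90)(0.00) − (-0.25)(-0.25)] = 0.0625
  C_31 = (-0.25)(-0.05) − (-0.30)(0.65) = 0.2075
  C_32 = −[(0.90)(-0.05) − (-0.30)(-0.40)] = 0.1650
  C_33 = (0.90)(0.65) − (-0.25)(-0.40) = 0.4850
det(I−A) = Σ_j (I−A)_1j·C_1j = (0.90)(0.4875) + (-0.25)(0.3125) + (-0.30)(0.1625) = 0.311875
adj(I−A) = Cᵀ =
  [ 0.4875   0.1875   0.2075]
  [ 0.3125   0.6000   0.1650]
  [ 0.1625   0.0625   0.4850]
(I − A)⁻¹ = adj(I−A) / det(I−A) ≈
  [   1.5631     0.6012     0.6653]
  [   1.0020     1.9238     0.5291]
  [   0.5210     0.2004     1.5551]
First solve x = (I − A)⁻¹ d = adj(I−A)·d / det(I−A); in particular x_2 = (0.3125·220 + 0.6000·180 + 0.1650·600) / 0.311875 = 275.75 / 0.311875 ≈ 884.168.
Intermediate flow from 2 to 2: z_22 = a_22 · x_2 = 0.35 × 275.75 / 0.311875 = 96.5125 / 0.311875 ≈ 309.5.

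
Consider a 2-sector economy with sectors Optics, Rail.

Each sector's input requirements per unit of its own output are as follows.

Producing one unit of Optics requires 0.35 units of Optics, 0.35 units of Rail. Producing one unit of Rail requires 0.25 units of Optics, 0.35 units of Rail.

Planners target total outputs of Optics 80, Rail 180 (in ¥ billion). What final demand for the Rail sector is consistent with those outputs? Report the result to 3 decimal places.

I − A =
  [   0.65    -0.25]
  [  -0.35     0.65]
d = (I − A) x:
  d_1 = (+0.65)·80 + (-0.25)·180 = 7.000
  d_2 = (-0.35)·80 + (+0.65)·180 = 89.000

d_2 = 89.000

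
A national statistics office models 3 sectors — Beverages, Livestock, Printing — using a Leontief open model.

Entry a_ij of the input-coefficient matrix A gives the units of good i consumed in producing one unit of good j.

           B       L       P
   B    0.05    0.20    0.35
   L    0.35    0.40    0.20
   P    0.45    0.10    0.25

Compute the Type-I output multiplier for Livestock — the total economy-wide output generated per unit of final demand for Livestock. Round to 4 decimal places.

I − A =
  [   0.95    -0.20    -0.35]
  [  -0.35     0.60    -0.20]
  [  -0.45    -0.10     0.75]
Cofactors of I−A, C_ij = (−1)^(i+j)·(minor ij) (rows/columns in the sector order above):
  C_11 = (0.60)(0.75) − (-0.20)(-0.10) = 0.4300
  C_12 = −[(-0.35)(0.75) − (-0.20)(-0.45)] = 0.3525
  C_13 = (-0.35)(-0.10) − (0.60)(-0.45) = 0.3050
  C_21 = −[(-0.20)(0.75) − (-0.35)(-0.10)] = 0.1850
  C_22 = (0.95)(0.75) − (-0.35)(-0.45) = 0.5550
  C_23 = −[(0.95)(-0.10) − (-0.20)(-0.45)] = 0.1850
  C_31 = (-0.20)(-0.20) − (-0.35)(0.60) = 0.2500
  C_32 = −[(0.95)(-0.20) − (-0.35)(-0.35)] = 0.3125
  C_33 = (0.95)(0.60) − (-0.20)(-0.35) = 0.5000
det(I−A) = Σ_j (I−A)_1j·C_1j = (0.95)(0.4300) + (-0.20)(0.3525) + (-0.35)(0.3050) = 0.23125
adj(I−A) = Cᵀ =
  [ 0.4300   0.1850   0.2500]
  [ 0.3525   0.5550   0.3125]
  [ 0.3050   0.1850   0.5000]
(I − A)⁻¹ = adj(I−A) / det(I−A) ≈
  [   1.85946     0.80000     1.08108]
  [   1.52432     2.40000     1.35135]
  [   1.31892     0.80000     2.16216]
The output multiplier for sector j is the column-j sum of the Leontief inverse (I − A)⁻¹ = adj(I−A) / det(I−A).
Column L of adj(I−A): (0.1850, 0.5550, 0.1850); det(I−A) = 0.23125.
m_L = (0.1850 + 0.5550 + 0.1850) / 0.23125 = 0.925 / 0.23125 = 4.0000.

m_L = 4.0000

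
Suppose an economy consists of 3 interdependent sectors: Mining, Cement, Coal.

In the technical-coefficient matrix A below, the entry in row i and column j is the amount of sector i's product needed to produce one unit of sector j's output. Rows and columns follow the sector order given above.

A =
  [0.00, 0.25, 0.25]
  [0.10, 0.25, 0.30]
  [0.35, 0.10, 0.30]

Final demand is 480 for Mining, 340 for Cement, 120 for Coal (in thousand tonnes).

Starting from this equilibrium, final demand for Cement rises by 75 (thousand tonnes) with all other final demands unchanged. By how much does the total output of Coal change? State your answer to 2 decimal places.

Δx_3 = 36.70

I − A =
  [   1.00    -0.25    -0.25]
  [  -0.10     0.75    -0.30]
  [  -0.35    -0.10     0.70]
Cofactors of I−A, C_ij = (−1)^(i+j)·(minor ij) (rows/columns in the sector order above):
  C_11 = (0.75)(0.70) − (-0.30)(-0.10) = 0.4950
  C_12 = −[(-0.10)(0.70) − (-0.30)(-0.35)] = 0.1750
  C_13 = (-0.10)(-0.10) − (0.75)(-0.35) = 0.2725
  C_21 = −[(-0.25)(0.70) − (-0.25)(-0.10)] = 0.2000
  C_22 = (1.00)(0.70) − (-0.25)(-0.35) = 0.6125
  C_23 = −[(1.00)(-0.10) − (-0.25)(-0.35)] = 0.1875
  C_31 = (-0.25)(-0.30) − (-0.25)(0.75) = 0.2625
  C_32 = −[(1.00)(-0.30) − (-0.25)(-0.10)] = 0.3250
  C_33 = (1.00)(0.75) − (-0.25)(-0.10) = 0.7250
det(I−A) = Σ_j (I−A)_1j·C_1j = (1.00)(0.4950) + (-0.25)(0.1750) + (-0.25)(0.2725) = 0.383125
adj(I−A) = Cᵀ =
  [ 0.4950   0.2000   0.2625]
  [ 0.1750   0.6125   0.3250]
  [ 0.2725   0.1875   0.7250]
(I − A)⁻¹ = adj(I−A) / det(I−A) ≈
  [   1.2920     0.5220     0.6852]
  [   0.4568     1.5987     0.8483]
  [   0.7113     0.4894     1.8923]
Δx = (I − A)⁻¹ Δd with Δd having +75 in the Cement component and 0 elsewhere.
So Δx_3 = L_32 · (+75), where L_32 = adj(I−A)_32 / det(I−A) = 0.1875 / 0.383125.
Δx_3 = 0.1875 × (+75) / 0.383125 = 14.0625 / 0.383125 ≈ 36.70.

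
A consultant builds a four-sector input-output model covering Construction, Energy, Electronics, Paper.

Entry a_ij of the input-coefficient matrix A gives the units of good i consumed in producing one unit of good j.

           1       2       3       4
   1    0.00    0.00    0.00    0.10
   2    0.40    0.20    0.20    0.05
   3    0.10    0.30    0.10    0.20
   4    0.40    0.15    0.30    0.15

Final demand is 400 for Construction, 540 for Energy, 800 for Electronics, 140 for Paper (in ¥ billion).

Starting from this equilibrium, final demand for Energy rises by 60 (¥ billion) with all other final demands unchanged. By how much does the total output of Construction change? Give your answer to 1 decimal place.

I − A =
  [   1.00     0.00     0.00    -0.10]
  [  -0.40     0.80    -0.20    -0.05]
  [  -0.10    -0.30     0.90    -0.20]
  [  -0.40    -0.15    -0.30     0.85]
Compute the cofactors C_ij = (−1)^(i+j)·(3×3 minor ij) of I−A; the adjugate is their transpose:
adj(I−A) = Cᵀ =
  [ 0.49575   0.02250   0.02700   0.06600]
  [ 0.33450   0.66600   0.18900   0.12300]
  [ 0.25125   0.27450   0.63450   0.19500]
  [ 0.38100   0.22500   0.27000   0.66000]
det(I−A) = Σ_j (I−A)_1j·C_1j = (1.00)(0.49575) + (0.00)(0.33450) + (0.00)(0.25125) + (-0.10)(0.38100) = 0.45765
(I − A)⁻¹ = adj(I−A) / det(I−A) ≈
  [   1.0833     0.0492     0.0590     0.1442]
  [   0.7309     1.4553     0.4130     0.2688]
  [   0.5490     0.5998     1.3864     0.4261]
  [   0.8325     0.4916     0.5900     1.4422]
Δx = (I − A)⁻¹ Δd with Δd having +60 in the Energy component and 0 elsewhere.
So Δx_1 = L_12 · (+60), where L_12 = adj(I−A)_12 / det(I−A) = 0.02250 / 0.45765.
Δx_1 = 0.02250 × (+60) / 0.45765 = 1.35 / 0.45765 ≈ 2.9.

Δx_1 = 2.9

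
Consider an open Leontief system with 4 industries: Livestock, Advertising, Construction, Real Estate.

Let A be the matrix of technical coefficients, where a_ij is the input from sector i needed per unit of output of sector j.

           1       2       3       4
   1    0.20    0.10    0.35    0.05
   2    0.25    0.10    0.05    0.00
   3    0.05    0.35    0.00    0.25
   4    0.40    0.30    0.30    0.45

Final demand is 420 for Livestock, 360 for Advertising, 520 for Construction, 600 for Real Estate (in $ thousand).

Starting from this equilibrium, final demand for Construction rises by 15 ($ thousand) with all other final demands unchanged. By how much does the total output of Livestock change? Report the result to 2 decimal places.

Δx_1 = 12.31

I − A =
  [   0.80    -0.10    -0.35    -0.05]
  [  -0.25     0.90    -0.05     0.00]
  [  -0.05    -0.35     1.00    -0.25]
  [  -0.40    -0.30    -0.30     0.55]
Compute the cofactors C_ij = (−1)^(i+j)·(3×3 minor ij) of I−A; the adjugate is their transpose:
adj(I−A) = Cᵀ =
  [ 0.414125   0.161375   0.190250   0.124125]
  [ 0.125125   0.314625   0.072875   0.044500]
  [ 0.181625   0.220500   0.360500   0.180375]
  [ 0.468500   0.409250   0.374750   0.634375]
det(I−A) = Σ_j (I−A)_1j·C_1j = (0.80)(0.414125) + (-0.10)(0.125125) + (-0.35)(0.181625) + (-0.05)(0.468500) = 0.23179375
(I − A)⁻¹ = adj(I−A) / det(I−A) ≈
  [   1.7866     0.6962     0.8208     0.5355]
  [   0.5398     1.3573     0.3144     0.1920]
  [   0.7836     0.9513     1.5553     0.7782]
  [   2.0212     1.7656     1.6167     2.7368]
Δx = (I − A)⁻¹ Δd with Δd having +15 in the Construction component and 0 elsewhere.
So Δx_1 = L_13 · (+15), where L_13 = adj(I−A)_13 / det(I−A) = 0.190250 / 0.23179375.
Δx_1 = 0.190250 × (+15) / 0.23179375 = 2.85375 / 0.23179375 ≈ 12.31.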